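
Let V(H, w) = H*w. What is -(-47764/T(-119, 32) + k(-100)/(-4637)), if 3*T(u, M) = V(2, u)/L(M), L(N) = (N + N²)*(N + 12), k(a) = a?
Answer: -15436386344828/551803 ≈ -2.7974e+7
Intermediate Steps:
L(N) = (12 + N)*(N + N²) (L(N) = (N + N²)*(12 + N) = (12 + N)*(N + N²))
T(u, M) = 2*u/(3*M*(12 + M² + 13*M)) (T(u, M) = ((2*u)/((M*(12 + M² + 13*M))))/3 = ((2*u)*(1/(M*(12 + M² + 13*M))))/3 = (2*u/(M*(12 + M² + 13*M)))/3 = 2*u/(3*M*(12 + M² + 13*M)))
-(-47764/T(-119, 32) + k(-100)/(-4637)) = -(-47764/((⅔)*(-119)/(32*(12 + 32² + 13*32))) - 100/(-4637)) = -(-47764/((⅔)*(-119)*(1/32)/(12 + 1024 + 416)) - 100*(-1/4637)) = -(-47764/((⅔)*(-119)*(1/32)/1452) + 100/4637) = -(-47764/((⅔)*(-119)*(1/32)*(1/1452)) + 100/4637) = -(-47764/(-119/69696) + 100/4637) = -(-47764*(-69696/119) + 100/4637) = -(3328959744/119 + 100/4637) = -1*15436386344828/551803 = -15436386344828/551803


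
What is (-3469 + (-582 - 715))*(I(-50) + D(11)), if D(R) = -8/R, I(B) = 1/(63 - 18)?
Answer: 1663334/495 ≈ 3360.3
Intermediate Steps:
I(B) = 1/45
(-3469 + (-582 - 715))*(I(-50) + D(11)) = (-3469 + (-582 - 715))*(1/45 - 8/11) = (-3469 - 1297)*(1/45 - 8*1/11) = -4766*(1/45 - 8/11) = -4766*(-349/495) = 1663334/495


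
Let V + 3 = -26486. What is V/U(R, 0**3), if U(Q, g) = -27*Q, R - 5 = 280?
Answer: 26489/7695 ≈ 3.4424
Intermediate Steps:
R = 285 (R = 5 + 280 = 285)
V = -26489 (V = -3 - 26486 = -26489)
V/U(R, 0**3) = -26489/((-27*285)) = -26489/(-7695) = -26489*(-1/7695) = 26489/7695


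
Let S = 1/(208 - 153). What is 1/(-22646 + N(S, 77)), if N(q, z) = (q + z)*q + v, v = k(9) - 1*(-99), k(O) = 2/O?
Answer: -27225/613797901 ≈ -4.4355e-5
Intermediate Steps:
v = 893/9 (v = 2/9 - 1*(-99) = 2*(⅑) + 99 = 2/9 + 99 = 893/9 ≈ 99.222)
S = 1/55 ≈ 0.018182
N(q, z) = 893/9 + q*(q + z) (N(q, z) = (q + z)*q + 893/9 = q*(q + z) + 893/9 = 893/9 + q*(q + z))
1/(-22646 + N(S, 77)) = 1/(-22646 + (893/9 + (1/55)² + (1/55)*77)) = 1/(-22646 + (893/9 + 1/3025 + 7/5)) = 1/(-22646 + 2739449/27225) = 1/(-613797901/27225) = -27225/613797901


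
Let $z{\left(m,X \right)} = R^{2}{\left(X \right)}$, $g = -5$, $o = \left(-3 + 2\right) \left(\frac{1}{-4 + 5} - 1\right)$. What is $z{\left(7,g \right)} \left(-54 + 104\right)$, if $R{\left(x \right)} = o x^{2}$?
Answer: $0$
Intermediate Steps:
$o = 0$ ($o = - (\frac{1^{-1} - 1}{1}) = - (1 - 1) = \left(-1\right) 0 = 0$)
$R{\left(x \right)} = 0$ ($R{\left(x \right)} = 0 x^{2} = 0$)
$z{\left(m,X \right)} = 0$ ($z{\left(m,X \right)} = 0^{2} = 0$)
$z{\left(7,g \right)} \left(-54 + 104\right) = 0 \left(-54 + 104\right) = 0 \cdot 50 = 0$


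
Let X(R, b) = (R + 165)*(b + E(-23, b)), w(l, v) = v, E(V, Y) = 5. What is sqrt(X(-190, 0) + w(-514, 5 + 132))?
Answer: 2*sqrt(3) ≈ 3.4641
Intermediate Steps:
X(R, b) = (5 + b)*(165 + R) (X(R, b) = (R + 165)*(b + 5) = (165 + R)*(5 + b) = (5 + b)*(165 + R))
sqrt(X(-190, 0) + w(-514, 5 + 132)) = sqrt((825 + 5*(-190) + 165*0 - 190*0) + (5 + 132)) = sqrt((825 - 950 + 0 + 0) + 137) = sqrt(-125 + 137) = sqrt(12) = 2*sqrt(3)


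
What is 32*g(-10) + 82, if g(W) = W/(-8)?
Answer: 122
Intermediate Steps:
g(W) = -W/8 (g(W) = W*(-1/8) = -W/8)
32*g(-10) + 82 = 32*(-1/8*(-10)) + 82 = 32*(5/4) + 82 = 40 + 82 = 122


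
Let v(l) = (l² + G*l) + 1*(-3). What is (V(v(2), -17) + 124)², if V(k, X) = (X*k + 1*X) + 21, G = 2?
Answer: 1849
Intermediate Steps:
v(l) = -3 + l² + 2*l (v(l) = (l² + 2*l) + 1*(-3) = (l² + 2*l) - 3 = -3 + l² + 2*l)
V(k, X) = 21 + X + X*k (V(k, X) = (X*k + X) + 21 = (X + X*k) + 21 = 21 + X + X*k)
(V(v(2), -17) + 124)² = ((21 - 17 - 17*(-3 + 2² + 2*2)) + 124)² = ((21 - 17 - 17*(-3 + 4 + 4)) + 124)² = ((21 - 17 - 17*5) + 124)² = ((21 - 17 - 85) + 124)² = (-81 + 124)² = 43² = 1849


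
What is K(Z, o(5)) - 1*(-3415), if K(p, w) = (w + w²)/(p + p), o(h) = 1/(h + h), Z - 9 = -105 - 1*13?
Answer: 74446989/21800 ≈ 3415.0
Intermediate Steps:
Z = -109 (Z = 9 + (-105 - 1*13) = 9 + (-105 - 13) = 9 - 118 = -109)
o(h) = 1/(2*h)
K(p, w) = (w + w²)/(2*p) (K(p, w) = (w + w²)/((2*p)) = (w + w²)*(1/(2*p)) = (w + w²)/(2*p))
K(Z, o(5)) - 1*(-3415) = (½)*((½)/5)*(1 + (½)/5)/(-109) - 1*(-3415) = (½)*((½)*(⅕))*(-1/109)*(1 + (½)*(⅕)) + 3415 = (½)*(⅒)*(-1/109)*(1 + ⅒) + 3415 = (½)*(⅒)*(-1/109)*(11/10) + 3415 = -11/21800 + 3415 = 74446989/21800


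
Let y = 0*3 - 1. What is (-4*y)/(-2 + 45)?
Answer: 4/43 ≈ 0.093023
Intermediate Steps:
y = -1 (y = 0 - 1 = -1)
(-4*y)/(-2 + 45) = (-4*(-1))/(-2 + 45) = 4/43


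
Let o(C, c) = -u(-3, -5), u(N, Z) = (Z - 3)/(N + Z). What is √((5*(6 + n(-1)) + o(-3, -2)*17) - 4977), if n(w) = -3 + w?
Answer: 2*I*√1246 ≈ 70.597*I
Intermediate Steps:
u(N, Z) = (-3 + Z)/(N + Z)
o(C, c) = -1 (o(C, c) = -(-3 - 5)/(-3 - 5) = -(-8)/(-8) = -(-1)*(-8)/8 = -1*1 = -1)
√((5*(6 + n(-1)) + o(-3, -2)*17) - 4977) = √((5*(6 + (-3 - 1)) - 1*17) - 4977) = √((5*(6 - 4) - 17) - 4977) = √((5*2 - 17) - 4977) = √((10 - 17) - 4977) = √(-7 - 4977) = √(-4984) = 2*I*√1246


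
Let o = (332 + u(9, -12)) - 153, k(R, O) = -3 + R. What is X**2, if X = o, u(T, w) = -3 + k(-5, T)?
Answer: 28224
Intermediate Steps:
u(T, w) = -11 (u(T, w) = -3 + (-3 - 5) = -3 - 8 = -11)
o = 168 (o = (332 - 11) - 153 = 321 - 153 = 168)
X = 168
X**2 = 168**2 = 28224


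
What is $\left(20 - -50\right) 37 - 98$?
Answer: $2492$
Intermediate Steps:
$\left(20 - -50\right) 37 - 98 = \left(20 + 50\right) 37 - 98 = 70 \cdot 37 - 98 = 2590 - 98 = 2492$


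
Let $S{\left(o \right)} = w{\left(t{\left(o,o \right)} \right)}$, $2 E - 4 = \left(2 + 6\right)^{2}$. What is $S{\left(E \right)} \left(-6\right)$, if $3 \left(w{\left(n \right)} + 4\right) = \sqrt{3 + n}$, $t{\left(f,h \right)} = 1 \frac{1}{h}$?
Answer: $24 - \frac{\sqrt{3502}}{17} \approx 20.519$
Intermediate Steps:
$E = 34$ ($E = 2 + \frac{\left(2 + 6\right)^{2}}{2} = 2 + \frac{8^{2}}{2} = 2 + \frac{1}{2} \cdot 64 = 2 + 32 = 34$)
$t{\left(f,h \right)} = \frac{1}{h}$
$w{\left(n \right)} = -4 + \frac{\sqrt{3 + n}}{3}$
$S{\left(o \right)} = -4 + \frac{\sqrt{3 + \frac{1}{o}}}{3}$
$S{\left(E \right)} \left(-6\right) = \left(-4 + \frac{\sqrt{3 + \frac{1}{34}}}{3}\right) \left(-6\right) = \left(-4 + \frac{\sqrt{\frac{103}{34}}}{3}\right) \left(-6\right) = \left(-4 + \frac{\frac{1}{34} \sqrt{3502}}{3}\right) \left(-6\right) = \left(-4 + \frac{\sqrt{3502}}{102}\right) \left(-6\right) = 24 - \frac{\sqrt{3502}}{17}$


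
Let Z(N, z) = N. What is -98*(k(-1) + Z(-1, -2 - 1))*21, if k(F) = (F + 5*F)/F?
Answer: -10290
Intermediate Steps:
k(F) = 6 (k(F) = (6*F)/F = 6)
-98*(k(-1) + Z(-1, -2 - 1))*21 = -98*(6 - 1)*21 = -490*21 = -98*105 = -10290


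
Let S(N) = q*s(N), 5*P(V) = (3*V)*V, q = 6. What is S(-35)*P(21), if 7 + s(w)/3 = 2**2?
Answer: -71442/5 ≈ -14288.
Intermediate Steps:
P(V) = 3*V**2/5 (P(V) = ((3*V)*V)/5 = (3*V**2)/5 = 3*V**2/5)
s(w) = -9 (s(w) = -21 + 3*2**2 = -21 + 3*4 = -21 + 12 = -9)
S(N) = -54 (S(N) = 6*(-9) = -54)
S(-35)*P(21) = -162*21**2/5 = -162*441/5 = -54*1323/5 = -71442/5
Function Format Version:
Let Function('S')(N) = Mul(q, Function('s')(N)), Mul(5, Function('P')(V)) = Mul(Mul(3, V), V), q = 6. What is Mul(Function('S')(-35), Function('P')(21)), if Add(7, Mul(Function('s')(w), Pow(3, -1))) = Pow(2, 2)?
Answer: Rational(-71442, 5) ≈ -14288.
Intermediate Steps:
Function('P')(V) = Mul(Rational(3, 5), Pow(V, 2)) (Function('P')(V) = Mul(Rational(1, 5), Mul(Mul(3, V), V)) = Mul(Rational(1, 5), Mul(3, Pow(V, 2))) = Mul(Rational(3, 5), Pow(V, 2)))
Function('s')(w) = -9 (Function('s')(w) = Add(-21, Mul(3, Pow(2, 2))) = Add(-21, Mul(3, 4)) = Add(-21, 12) = -9)
Function('S')(N) = -54 (Function('S')(N) = Mul(6, -9) = -54)
Mul(Function('S')(-35), Function('P')(21)) = Mul(-54, Mul(Rational(3, 5), Pow(21, 2))) = Mul(-54, Mul(Rational(3, 5), 441)) = Mul(-54, Rational(1323, 5)) = Rational(-71442, 5)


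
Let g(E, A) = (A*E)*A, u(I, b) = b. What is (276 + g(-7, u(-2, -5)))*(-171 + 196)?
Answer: 2525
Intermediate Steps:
g(E, A) = E*A²
(276 + g(-7, u(-2, -5)))*(-171 + 196) = (276 - 7*(-5)²)*(-171 + 196) = (276 - 7*25)*25 = (276 - 175)*25 = 101*25 = 2525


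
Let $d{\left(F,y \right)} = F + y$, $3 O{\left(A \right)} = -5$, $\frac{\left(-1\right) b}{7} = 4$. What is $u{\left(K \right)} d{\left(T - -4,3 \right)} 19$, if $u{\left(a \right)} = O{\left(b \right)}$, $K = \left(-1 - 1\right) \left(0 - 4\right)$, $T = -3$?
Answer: $- \frac{380}{3} \approx -126.67$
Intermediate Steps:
$b = -28$ ($b = \left(-7\right) 4 = -28$)
$K = 8$ ($K = \left(-2\right) \left(-4\right) = 8$)
$O{\left(A \right)} = - \frac{5}{3}$ ($O{\left(A \right)} = \frac{1}{3} \left(-5\right) = - \frac{5}{3}$)
$u{\left(a \right)} = - \frac{5}{3}$
$u{\left(K \right)} d{\left(T - -4,3 \right)} 19 = - \frac{5 \left(\left(-3 - -4\right) + 3\right)}{3} \cdot 19 = - \frac{5 \left(\left(-3 + 4\right) + 3\right)}{3} \cdot 19 = - \frac{5 \left(1 + 3\right)}{3} \cdot 19 = \left(- \frac{5}{3}\right) 4 \cdot 19 = \left(- \frac{20}{3}\right) 19 = - \frac{380}{3}$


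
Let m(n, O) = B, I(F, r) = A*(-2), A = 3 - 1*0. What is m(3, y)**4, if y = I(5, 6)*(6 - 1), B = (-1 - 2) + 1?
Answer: 16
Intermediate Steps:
A = 3 (A = 3 + 0 = 3)
I(F, r) = -6 (I(F, r) = 3*(-2) = -6)
B = -2 (B = -3 + 1 = -2)
y = -30 (y = -6*(6 - 1) = -6*5 = -30)
m(n, O) = -2
m(3, y)**4 = (-2)**4 = 16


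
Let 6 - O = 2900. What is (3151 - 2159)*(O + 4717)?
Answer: 1808416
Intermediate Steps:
O = -2894 (O = 6 - 1*2900 = 6 - 2900 = -2894)
(3151 - 2159)*(O + 4717) = (3151 - 2159)*(-2894 + 4717) = 992*1823 = 1808416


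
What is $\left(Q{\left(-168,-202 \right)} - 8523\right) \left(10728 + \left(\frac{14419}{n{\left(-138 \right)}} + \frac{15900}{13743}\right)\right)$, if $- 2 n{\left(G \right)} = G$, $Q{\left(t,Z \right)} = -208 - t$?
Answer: $- \frac{9868634665051}{105363} \approx -9.3663 \cdot 10^{7}$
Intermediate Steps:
$n{\left(G \right)} = - \frac{G}{2}$
$\left(Q{\left(-168,-202 \right)} - 8523\right) \left(10728 + \left(\frac{14419}{n{\left(-138 \right)}} + \frac{15900}{13743}\right)\right) = \left(\left(-208 - -168\right) - 8523\right) \left(10728 + \left(\frac{14419}{\left(- \frac{1}{2}\right) \left(-138\right)} + \frac{15900}{13743}\right)\right) = \left(\left(-208 + 168\right) - 8523\right) \left(10728 + \left(\frac{14419}{69} + 15900 \cdot \frac{1}{13743}\right)\right) = \left(-40 - 8523\right) \left(10728 + \left(14419 \cdot \frac{1}{69} + \frac{5300}{4581}\right)\right) = - 8563 \left(10728 + \left(\frac{14419}{69} + \frac{5300}{4581}\right)\right) = - 8563 \left(10728 + \frac{22139713}{105363}\right) = \left(-8563\right) \frac{1152473977}{105363} = - \frac{9868634665051}{105363}$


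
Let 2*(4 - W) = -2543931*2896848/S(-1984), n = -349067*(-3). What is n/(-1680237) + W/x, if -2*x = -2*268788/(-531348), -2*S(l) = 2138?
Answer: 7029181874873410070047/1031602229073 ≈ 6.8139e+9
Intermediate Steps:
n = 1047201
S(l) = -1069 (S(l) = -½*2138 = -1069)
x = -22399/44279 (x = -(-2*268788)/(2*(-531348)) = -(-268788)*(-1)/531348 = -½*44798/44279 = -22399/44279 ≈ -0.50586)
W = -3684690710468/1069 (W = 4 - (-2543931)/(2*((-1069/2896848))) = 4 - (-2543931)/(2*((-1069*1/2896848))) = 4 - (-2543931)/(2*(-1069/2896848)) = 4 - (-2543931)*(-2896848)/(2*1069) = 4 - ½*7369381429488/1069 = 4 - 3684690714744/1069 = -3684690710468/1069 ≈ -3.4469e+9)
n/(-1680237) + W/x = 1047201/(-1680237) - 3684690710468/(1069*(-22399/44279)) = 1047201*(-1/1680237) - 3684690710468/1069*(-44279/22399) = -349067/560079 + 163154419968812572/23944531 = 7029181874873410070047/1031602229073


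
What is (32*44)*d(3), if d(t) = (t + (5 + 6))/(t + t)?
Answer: 9856/3 ≈ 3285.3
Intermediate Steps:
d(t) = (11 + t)/(2*t) (d(t) = (t + 11)/((2*t)) = (11 + t)*(1/(2*t)) = (11 + t)/(2*t))
(32*44)*d(3) = (32*44)*((½)*(11 + 3)/3) = 1408*((½)*(⅓)*14) = 1408*(7/3) = 9856/3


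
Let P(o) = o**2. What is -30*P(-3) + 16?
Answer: -254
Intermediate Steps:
-30*P(-3) + 16 = -30*(-3)**2 + 16 = -30*9 + 16 = -270 + 16 = -254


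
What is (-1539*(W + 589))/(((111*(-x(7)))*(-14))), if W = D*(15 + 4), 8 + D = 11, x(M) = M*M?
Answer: -165699/12691 ≈ -13.056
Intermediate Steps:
x(M) = M²
D = 3 (D = -8 + 11 = 3)
W = 57 (W = 3*(15 + 4) = 3*19 = 57)
(-1539*(W + 589))/(((111*(-x(7)))*(-14))) = (-1539*(57 + 589))/(((111*(-1*7²))*(-14))) = (-1539*646)/(((111*(-1*49))*(-14))) = -994194/((111*(-49))*(-14)) = -994194/((-5439*(-14))) = -994194/76146 = -994194*1/76146 = -165699/12691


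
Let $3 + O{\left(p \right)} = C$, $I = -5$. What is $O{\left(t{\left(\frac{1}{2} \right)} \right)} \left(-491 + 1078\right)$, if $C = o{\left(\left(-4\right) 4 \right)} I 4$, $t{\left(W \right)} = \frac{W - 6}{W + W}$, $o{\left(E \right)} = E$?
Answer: $186079$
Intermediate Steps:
$t{\left(W \right)} = \frac{-6 + W}{2 W}$
$C = 320$ ($C = \left(-4\right) 4 \left(-5\right) 4 = \left(-16\right) \left(-5\right) 4 = 80 \cdot 4 = 320$)
$O{\left(p \right)} = 317$ ($O{\left(p \right)} = -3 + 320 = 317$)
$O{\left(t{\left(\frac{1}{2} \right)} \right)} \left(-491 + 1078\right) = 317 \left(-491 + 1078\right) = 317 \cdot 587 = 186079$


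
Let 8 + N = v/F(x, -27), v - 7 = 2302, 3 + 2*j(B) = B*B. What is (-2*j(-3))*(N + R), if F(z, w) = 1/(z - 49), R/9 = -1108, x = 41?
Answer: 170712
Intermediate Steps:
j(B) = -3/2 + B²/2 (j(B) = -3/2 + (B*B)/2 = -3/2 + B²/2)
v = 2309 (v = 7 + 2302 = 2309)
R = -9972 (R = 9*(-1108) = -9972)
F(z, w) = 1/(-49 + z)
N = -18480 (N = -8 + 2309/(1/(-49 + 41)) = -8 + 2309/(1/(-8)) = -8 + 2309/(-⅛) = -8 + 2309*(-8) = -8 - 18472 = -18480)
(-2*j(-3))*(N + R) = (-2*(-3/2 + (½)*(-3)²))*(-18480 - 9972) = -2*(-3/2 + (½)*9)*(-28452) = -2*(-3/2 + 9/2)*(-28452) = -2*3*(-28452) = -6*(-28452) = 170712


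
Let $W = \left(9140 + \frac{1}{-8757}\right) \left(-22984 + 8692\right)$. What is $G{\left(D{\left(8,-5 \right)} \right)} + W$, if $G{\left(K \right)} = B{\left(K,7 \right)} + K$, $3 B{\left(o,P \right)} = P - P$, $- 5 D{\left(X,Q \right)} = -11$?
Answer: $- \frac{635509482557}{4865} \approx -1.3063 \cdot 10^{8}$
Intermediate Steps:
$D{\left(X,Q \right)} = \frac{11}{5}$ ($D{\left(X,Q \right)} = \left(- \frac{1}{5}\right) \left(-11\right) = \frac{11}{5}$)
$B{\left(o,P \right)} = 0$ ($B{\left(o,P \right)} = \frac{P - P}{3} = \frac{1}{3} \cdot 0 = 0$)
$W = - \frac{127101898652}{973}$ ($W = \left(9140 - \frac{1}{8757}\right) \left(-14292\right) = \frac{80038979}{8757} \left(-14292\right) = - \frac{127101898652}{973} \approx -1.3063 \cdot 10^{8}$)
$G{\left(K \right)} = K$ ($G{\left(K \right)} = 0 + K = K$)
$G{\left(D{\left(8,-5 \right)} \right)} + W = \frac{11}{5} - \frac{127101898652}{973} = - \frac{635509482557}{4865}$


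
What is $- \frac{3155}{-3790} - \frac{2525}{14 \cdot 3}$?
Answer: $- \frac{471862}{7959} \approx -59.287$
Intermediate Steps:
$- \frac{3155}{-3790} - \frac{2525}{14 \cdot 3} = \left(-3155\right) \left(- \frac{1}{3790}\right) - \frac{2525}{42} = \frac{631}{758} - \frac{2525}{42} = - \frac{471862}{7959}$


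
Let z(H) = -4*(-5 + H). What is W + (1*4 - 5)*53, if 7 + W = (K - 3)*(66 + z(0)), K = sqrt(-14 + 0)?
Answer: -318 + 86*I*sqrt(14) ≈ -318.0 + 321.78*I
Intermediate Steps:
z(H) = 20 - 4*H
K = I*sqrt(14) (K = sqrt(-14) = I*sqrt(14) ≈ 3.7417*I)
W = -265 + 86*I*sqrt(14) (W = -7 + (I*sqrt(14) - 3)*(66 + (20 - 4*0)) = -7 + (-3 + I*sqrt(14))*(66 + (20 + 0)) = -7 + (-3 + I*sqrt(14))*(66 + 20) = -7 + (-3 + I*sqrt(14))*86 = -7 + (-258 + 86*I*sqrt(14)) = -265 + 86*I*sqrt(14) ≈ -265.0 + 321.78*I)
W + (1*4 - 5)*53 = (-265 + 86*I*sqrt(14)) + (1*4 - 5)*53 = (-265 + 86*I*sqrt(14)) + (4 - 5)*53 = (-265 + 86*I*sqrt(14)) - 1*53 = (-265 + 86*I*sqrt(14)) - 53 = -318 + 86*I*sqrt(14)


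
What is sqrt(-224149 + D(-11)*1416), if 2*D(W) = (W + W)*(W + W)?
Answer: sqrt(118523) ≈ 344.27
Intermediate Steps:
D(W) = 2*W**2 (D(W) = ((W + W)*(W + W))/2 = ((2*W)*(2*W))/2 = (4*W**2)/2 = 2*W**2)
sqrt(-224149 + D(-11)*1416) = sqrt(-224149 + (2*(-11)**2)*1416) = sqrt(-224149 + (2*121)*1416) = sqrt(-224149 + 242*1416) = sqrt(-224149 + 342672) = sqrt(118523)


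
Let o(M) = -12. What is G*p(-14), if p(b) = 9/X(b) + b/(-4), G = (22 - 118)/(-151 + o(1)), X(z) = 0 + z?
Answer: 1920/1141 ≈ 1.6827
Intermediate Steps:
X(z) = z
G = 96/163 (G = (22 - 118)/(-151 - 12) = -96/(-163) = -96*(-1/163) = 96/163 ≈ 0.58896)
p(b) = 9/b - b/4 (p(b) = 9/b + b/(-4) = 9/b + b*(-¼) = 9/b - b/4)
G*p(-14) = 96*(9/(-14) - ¼*(-14))/163 = 96*(9*(-1/14) + 7/2)/163 = 96*(-9/14 + 7/2)/163 = (96/163)*(20/7) = 1920/1141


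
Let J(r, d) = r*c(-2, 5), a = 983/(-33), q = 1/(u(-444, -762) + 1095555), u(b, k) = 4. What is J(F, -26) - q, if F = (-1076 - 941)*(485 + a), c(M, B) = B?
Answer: -165973759400363/36153447 ≈ -4.5908e+6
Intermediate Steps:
q = 1/1095559 (q = 1/(4 + 1095555) = 1/1095559 ≈ 9.1278e-7)
a = -983/33 (a = 983*(-1/33) = -983/33 ≈ -29.788)
F = -30299374/33 (F = (-1076 - 941)*(485 - 983/33) = -2017*15022/33 = -30299374/33 ≈ -9.1816e+5)
J(r, d) = 5*r (J(r, d) = r*5 = 5*r)
J(F, -26) - q = 5*(-30299374/33) - 1*1/1095559 = -151496870/33 - 1/1095559 = -165973759400363/36153447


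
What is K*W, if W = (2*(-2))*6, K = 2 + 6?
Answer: -192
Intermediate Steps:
K = 8
W = -24 (W = -4*6 = -24)
K*W = 8*(-24) = -192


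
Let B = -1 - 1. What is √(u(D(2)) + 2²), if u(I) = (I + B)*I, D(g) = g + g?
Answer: 2*√3 ≈ 3.4641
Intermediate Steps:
D(g) = 2*g
B = -2
u(I) = I*(-2 + I) (u(I) = (I - 2)*I = (-2 + I)*I = I*(-2 + I))
√(u(D(2)) + 2²) = √((2*2)*(-2 + 2*2) + 2²) = √(4*(-2 + 4) + 4) = √(4*2 + 4) = √(8 + 4) = √12 = 2*√3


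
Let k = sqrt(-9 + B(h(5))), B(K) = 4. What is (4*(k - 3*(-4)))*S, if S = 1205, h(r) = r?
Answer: 57840 + 4820*I*sqrt(5) ≈ 57840.0 + 10778.0*I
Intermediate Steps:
k = I*sqrt(5) (k = sqrt(-9 + 4) = sqrt(-5) = I*sqrt(5) ≈ 2.2361*I)
(4*(k - 3*(-4)))*S = (4*(I*sqrt(5) - 3*(-4)))*1205 = (4*(I*sqrt(5) + 12))*1205 = (4*(12 + I*sqrt(5)))*1205 = (48 + 4*I*sqrt(5))*1205 = 57840 + 4820*I*sqrt(5)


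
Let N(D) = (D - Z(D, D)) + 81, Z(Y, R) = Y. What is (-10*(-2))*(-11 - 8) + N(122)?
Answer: -299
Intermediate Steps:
N(D) = 81 (N(D) = (D - D) + 81 = 0 + 81 = 81)
(-10*(-2))*(-11 - 8) + N(122) = (-10*(-2))*(-11 - 8) + 81 = 20*(-19) + 81 = -380 + 81 = -299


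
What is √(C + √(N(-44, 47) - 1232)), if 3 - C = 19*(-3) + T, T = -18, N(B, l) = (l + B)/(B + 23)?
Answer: √(3822 + 35*I*√2415)/7 ≈ 9.0425 + 1.9409*I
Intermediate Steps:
N(B, l) = (B + l)/(23 + B)
C = 78 (C = 3 - (19*(-3) - 18) = 3 - (-57 - 18) = 3 - 1*(-75) = 3 + 75 = 78)
√(C + √(N(-44, 47) - 1232)) = √(78 + √((-44 + 47)/(23 - 44) - 1232)) = √(78 + √(3/(-21) - 1232)) = √(78 + √(-1/21*3 - 1232)) = √(78 + √(-⅐ - 1232)) = √(78 + √(-8625/7)) = √(78 + 5*I*√2415/7)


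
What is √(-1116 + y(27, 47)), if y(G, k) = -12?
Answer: 2*I*√282 ≈ 33.586*I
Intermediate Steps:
√(-1116 + y(27, 47)) = √(-1116 - 12) = √(-1128) = 2*I*√282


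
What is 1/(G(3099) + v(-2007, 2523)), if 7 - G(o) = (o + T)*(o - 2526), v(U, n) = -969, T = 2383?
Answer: -1/3142148 ≈ -3.1825e-7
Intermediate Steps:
G(o) = 7 - (-2526 + o)*(2383 + o) (G(o) = 7 - (o + 2383)*(o - 2526) = 7 - (2383 + o)*(-2526 + o) = 7 - (-2526 + o)*(2383 + o))
1/(G(3099) + v(-2007, 2523)) = 1/((6019465 - 1*3099² + 143*3099) - 969) = 1/((6019465 - 1*9603801 + 443157) - 969) = 1/((6019465 - 9603801 + 443157) - 969) = 1/(-3141179 - 969) = 1/(-3142148) = -1/3142148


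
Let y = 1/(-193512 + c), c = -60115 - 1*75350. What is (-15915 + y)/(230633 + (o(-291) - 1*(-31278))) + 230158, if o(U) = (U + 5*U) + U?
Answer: 9838396718378464/42746284449 ≈ 2.3016e+5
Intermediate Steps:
c = -135465 (c = -60115 - 75350 = -135465)
y = -1/328977 (y = 1/(-193512 - 135465) = 1/(-328977) = -1/328977 ≈ -3.0397e-6)
o(U) = 7*U (o(U) = 6*U + U = 7*U)
(-15915 + y)/(230633 + (o(-291) - 1*(-31278))) + 230158 = (-15915 - 1/328977)/(230633 + (7*(-291) - 1*(-31278))) + 230158 = -5235668956/(328977*(230633 + (-2037 + 31278))) + 230158 = -5235668956/(328977*(230633 + 29241)) + 230158 = -5235668956/328977/259874 + 230158 = -5235668956/328977*1/259874 + 230158 = -2617834478/42746284449 + 230158 = 9838396718378464/42746284449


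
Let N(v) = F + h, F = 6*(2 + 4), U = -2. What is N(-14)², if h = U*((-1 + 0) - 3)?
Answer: 1936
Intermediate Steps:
F = 36 (F = 6*6 = 36)
h = 8 (h = -2*((-1 + 0) - 3) = -2*(-1 - 3) = -2*(-4) = 8)
N(v) = 44 (N(v) = 36 + 8 = 44)
N(-14)² = 44² = 1936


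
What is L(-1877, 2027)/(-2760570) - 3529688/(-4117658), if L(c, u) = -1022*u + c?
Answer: 3046965875513/1894513857510 ≈ 1.6083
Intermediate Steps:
L(c, u) = c - 1022*u
L(-1877, 2027)/(-2760570) - 3529688/(-4117658) = (-1877 - 1022*2027)/(-2760570) - 3529688/(-4117658) = (-1877 - 2071594)*(-1/2760570) - 3529688*(-1/4117658) = -2073471*(-1/2760570) + 1764844/2058829 = 691157/920190 + 1764844/2058829 = 3046965875513/1894513857510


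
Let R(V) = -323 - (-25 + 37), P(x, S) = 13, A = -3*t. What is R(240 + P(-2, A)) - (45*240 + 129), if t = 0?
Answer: -11264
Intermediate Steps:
A = 0 (A = -3*0 = 0)
R(V) = -335 (R(V) = -323 - 1*12 = -323 - 12 = -335)
R(240 + P(-2, A)) - (45*240 + 129) = -335 - (45*240 + 129) = -335 - (10800 + 129) = -335 - 1*10929 = -335 - 10929 = -11264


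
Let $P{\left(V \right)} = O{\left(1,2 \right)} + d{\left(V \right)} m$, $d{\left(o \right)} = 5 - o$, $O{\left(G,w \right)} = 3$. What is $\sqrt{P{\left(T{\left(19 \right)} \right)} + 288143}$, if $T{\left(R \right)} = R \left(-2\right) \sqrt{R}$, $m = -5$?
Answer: $\sqrt{288121 - 190 \sqrt{19}} \approx 536.0$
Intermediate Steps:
$T{\left(R \right)} = - 2 R^{\frac{3}{2}}$ ($T{\left(R \right)} = - 2 R \sqrt{R} = - 2 R^{\frac{3}{2}}$)
$P{\left(V \right)} = -22 + 5 V$ ($P{\left(V \right)} = 3 + \left(5 - V\right) \left(-5\right) = 3 + \left(-25 + 5 V\right) = -22 + 5 V$)
$\sqrt{P{\left(T{\left(19 \right)} \right)} + 288143} = \sqrt{\left(-22 + 5 \left(- 2 \cdot 19^{\frac{3}{2}}\right)\right) + 288143} = \sqrt{\left(-22 + 5 \left(- 2 \cdot 19 \sqrt{19}\right)\right) + 288143} = \sqrt{\left(-22 + 5 \left(- 38 \sqrt{19}\right)\right) + 288143} = \sqrt{\left(-22 - 190 \sqrt{19}\right) + 288143} = \sqrt{288121 - 190 \sqrt{19}}$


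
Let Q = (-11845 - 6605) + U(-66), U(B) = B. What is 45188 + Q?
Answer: 26672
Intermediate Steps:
Q = -18516 (Q = (-11845 - 6605) - 66 = -18450 - 66 = -18516)
45188 + Q = 45188 - 18516 = 26672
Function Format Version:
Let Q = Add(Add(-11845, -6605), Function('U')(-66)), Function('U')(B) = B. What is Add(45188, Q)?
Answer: 26672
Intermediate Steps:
Q = -18516 (Q = Add(Add(-11845, -6605), -66) = Add(-18450, -66) = -18516)
Add(45188, Q) = Add(45188, -18516) = 26672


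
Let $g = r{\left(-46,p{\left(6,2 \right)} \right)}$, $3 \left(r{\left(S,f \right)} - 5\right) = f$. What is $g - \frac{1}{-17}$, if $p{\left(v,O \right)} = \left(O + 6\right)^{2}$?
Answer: $\frac{1346}{51} \approx 26.392$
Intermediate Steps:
$p{\left(v,O \right)} = \left(6 + O\right)^{2}$
$r{\left(S,f \right)} = 5 + \frac{f}{3}$
$g = \frac{79}{3}$ ($g = 5 + \frac{\left(6 + 2\right)^{2}}{3} = 5 + \frac{8^{2}}{3} = 5 + \frac{1}{3} \cdot 64 = 5 + \frac{64}{3} = \frac{79}{3} \approx 26.333$)
$g - \frac{1}{-17} = \frac{79}{3} - \frac{1}{-17} = \frac{79}{3} - - \frac{1}{17} = \frac{79}{3} + \frac{1}{17} = \frac{1346}{51}$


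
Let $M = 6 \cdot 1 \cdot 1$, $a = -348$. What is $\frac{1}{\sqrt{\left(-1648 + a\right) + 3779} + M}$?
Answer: $- \frac{6}{1747} + \frac{\sqrt{1783}}{1747} \approx 0.020736$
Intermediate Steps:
$M = 6$ ($M = 6 \cdot 1 = 6$)
$\frac{1}{\sqrt{\left(-1648 + a\right) + 3779} + M} = \frac{1}{\sqrt{\left(-1648 - 348\right) + 3779} + 6} = \frac{1}{\sqrt{-1996 + 3779} + 6} = \frac{1}{\sqrt{1783} + 6} = \frac{1}{6 + \sqrt{1783}}$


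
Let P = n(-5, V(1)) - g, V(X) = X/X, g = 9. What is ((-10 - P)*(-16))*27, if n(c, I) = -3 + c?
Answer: -3024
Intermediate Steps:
V(X) = 1
P = -17 (P = (-3 - 5) - 1*9 = -8 - 9 = -17)
((-10 - P)*(-16))*27 = ((-10 - 1*(-17))*(-16))*27 = ((-10 + 17)*(-16))*27 = (7*(-16))*27 = -112*27 = -3024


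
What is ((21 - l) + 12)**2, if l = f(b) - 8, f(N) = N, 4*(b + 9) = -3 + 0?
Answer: 41209/16 ≈ 2575.6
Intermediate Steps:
b = -39/4 (b = -9 + (-3 + 0)/4 = -9 + (1/4)*(-3) = -9 - 3/4 = -39/4 ≈ -9.7500)
l = -71/4 (l = -39/4 - 8 = -71/4 ≈ -17.750)
((21 - l) + 12)**2 = ((21 - 1*(-71/4)) + 12)**2 = ((21 + 71/4) + 12)**2 = (155/4 + 12)**2 = (203/4)**2 = 41209/16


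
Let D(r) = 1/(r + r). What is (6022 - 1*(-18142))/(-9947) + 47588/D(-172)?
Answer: -23262159964/1421 ≈ -1.6370e+7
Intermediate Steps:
D(r) = 1/(2*r)
(6022 - 1*(-18142))/(-9947) + 47588/D(-172) = (6022 - 1*(-18142))/(-9947) + 47588/(((½)/(-172))) = (6022 + 18142)*(-1/9947) + 47588/(((½)*(-1/172))) = 24164*(-1/9947) + 47588/(-1/344) = -3452/1421 + 47588*(-344) = -3452/1421 - 16370272 = -23262159964/1421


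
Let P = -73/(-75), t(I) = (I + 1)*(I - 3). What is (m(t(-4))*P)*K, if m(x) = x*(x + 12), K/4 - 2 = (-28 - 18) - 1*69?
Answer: -7622076/25 ≈ -3.0488e+5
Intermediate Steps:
K = -452 (K = 8 + 4*((-28 - 18) - 1*69) = 8 + 4*(-46 - 69) = 8 + 4*(-115) = 8 - 460 = -452)
t(I) = (1 + I)*(-3 + I)
m(x) = x*(12 + x)
P = 73/75 (P = -73*(-1/75) = 73/75 ≈ 0.97333)
(m(t(-4))*P)*K = (((-3 + (-4)² - 2*(-4))*(12 + (-3 + (-4)² - 2*(-4))))*(73/75))*(-452) = (((-3 + 16 + 8)*(12 + (-3 + 16 + 8)))*(73/75))*(-452) = ((21*(12 + 21))*(73/75))*(-452) = ((21*33)*(73/75))*(-452) = (693*(73/75))*(-452) = (16863/25)*(-452) = -7622076/25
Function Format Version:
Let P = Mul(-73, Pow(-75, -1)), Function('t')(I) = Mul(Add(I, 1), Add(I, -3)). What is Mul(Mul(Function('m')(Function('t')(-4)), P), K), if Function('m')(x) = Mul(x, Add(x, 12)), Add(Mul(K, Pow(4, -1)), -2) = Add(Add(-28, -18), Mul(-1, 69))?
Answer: Rational(-7622076, 25) ≈ -3.0488e+5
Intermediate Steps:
K = -452 (K = Add(8, Mul(4, Add(Add(-28, -18), Mul(-1, 69)))) = Add(8, Mul(4, Add(-46, -69))) = Add(8, Mul(4, -115)) = Add(8, -460) = -452)
Function('t')(I) = Mul(Add(1, I), Add(-3, I))
Function('m')(x) = Mul(x, Add(12, x))
P = Rational(73, 75) (P = Mul(-73, Rational(-1, 75)) = Rational(73, 75) ≈ 0.97333)
Mul(Mul(Function('m')(Function('t')(-4)), P), K) = Mul(Mul(Mul(Add(-3, Pow(-4, 2), Mul(-2, -4)), Add(12, Add(-3, Pow(-4, 2), Mul(-2, -4)))), Rational(73, 75)), -452) = Mul(Mul(Mul(Add(-3, 16, 8), Add(12, Add(-3, 16, 8))), Rational(73, 75)), -452) = Mul(Mul(Mul(21, Add(12, 21)), Rational(73, 75)), -452) = Mul(Mul(Mul(21, 33), Rational(73, 75)), -452) = Mul(Mul(693, Rational(73, 75)), -452) = Mul(Rational(16863, 25), -452) = Rational(-7622076, 25)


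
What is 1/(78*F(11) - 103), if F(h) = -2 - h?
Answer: -1/1117 ≈ -0.00089526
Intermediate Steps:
1/(78*F(11) - 103) = 1/(78*(-2 - 1*11) - 103) = 1/(78*(-2 - 11) - 103) = 1/(78*(-13) - 103) = 1/(-1014 - 103) = 1/(-1117) = -1/1117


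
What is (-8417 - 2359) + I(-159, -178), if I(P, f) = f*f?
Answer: 20908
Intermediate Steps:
I(P, f) = f²
(-8417 - 2359) + I(-159, -178) = (-8417 - 2359) + (-178)² = -10776 + 31684 = 20908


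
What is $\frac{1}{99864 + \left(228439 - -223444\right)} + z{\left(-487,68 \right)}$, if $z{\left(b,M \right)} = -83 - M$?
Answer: $- \frac{83313796}{551747} \approx -151.0$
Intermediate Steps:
$\frac{1}{99864 + \left(228439 - -223444\right)} + z{\left(-487,68 \right)} = \frac{1}{99864 + \left(228439 - -223444\right)} - 151 = \frac{1}{99864 + \left(228439 + 223444\right)} - 151 = \frac{1}{99864 + 451883} - 151 = \frac{1}{551747} - 151 = - \frac{83313796}{551747}$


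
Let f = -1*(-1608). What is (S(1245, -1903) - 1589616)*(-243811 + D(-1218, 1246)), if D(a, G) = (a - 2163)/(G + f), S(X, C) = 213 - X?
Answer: 553418232276900/1427 ≈ 3.8782e+11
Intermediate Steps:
f = 1608
D(a, G) = (-2163 + a)/(1608 + G) (D(a, G) = (a - 2163)/(G + 1608) = (-2163 + a)/(1608 + G))
(S(1245, -1903) - 1589616)*(-243811 + D(-1218, 1246)) = ((213 - 1*1245) - 1589616)*(-243811 + (-2163 - 1218)/(1608 + 1246)) = ((213 - 1245) - 1589616)*(-243811 - 3381/2854) = (-1032 - 1589616)*(-243811 + (1/2854)*(-3381)) = -1590648*(-243811 - 3381/2854) = -1590648*(-695839975/2854) = 553418232276900/1427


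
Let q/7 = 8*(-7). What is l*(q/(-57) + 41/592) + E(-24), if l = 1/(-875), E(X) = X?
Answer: -708858401/29526000 ≈ -24.008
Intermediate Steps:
q = -392 (q = 7*(8*(-7)) = 7*(-56) = -392)
l = -1/875 ≈ -0.0011429
l*(q/(-57) + 41/592) + E(-24) = -(-392/(-57) + 41/592)/875 - 24 = -(-392*(-1/57) + 41*(1/592))/875 - 24 = -(392/57 + 41/592)/875 - 24 = -1/875*234401/33744 - 24 = -234401/29526000 - 24 = -708858401/29526000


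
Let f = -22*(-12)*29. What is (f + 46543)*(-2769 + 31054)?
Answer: 1533018715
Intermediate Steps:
f = 7656 (f = 264*29 = 7656)
(f + 46543)*(-2769 + 31054) = (7656 + 46543)*(-2769 + 31054) = 54199*28285 = 1533018715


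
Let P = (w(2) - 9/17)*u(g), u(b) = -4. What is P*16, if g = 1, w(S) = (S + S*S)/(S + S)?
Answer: -1056/17 ≈ -62.118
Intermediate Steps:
w(S) = (S + S²)/(2*S) (w(S) = (S + S²)/((2*S)) = (S + S²)*(1/(2*S)) = (S + S²)/(2*S))
P = -66/17 (P = ((½ + (½)*2) - 9/17)*(-4) = ((½ + 1) - 9*1/17)*(-4) = (3/2 - 9/17)*(-4) = (33/34)*(-4) = -66/17 ≈ -3.8824)
P*16 = -66/17*16 = -1056/17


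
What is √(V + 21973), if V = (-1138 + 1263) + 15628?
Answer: √37726 ≈ 194.23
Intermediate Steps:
V = 15753 (V = 125 + 15628 = 15753)
√(V + 21973) = √(15753 + 21973) = √37726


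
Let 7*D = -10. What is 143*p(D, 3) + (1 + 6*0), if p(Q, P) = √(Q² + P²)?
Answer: 1 + 143*√541/7 ≈ 476.16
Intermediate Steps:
D = -10/7 (D = (⅐)*(-10) = -10/7 ≈ -1.4286)
p(Q, P) = √(P² + Q²)
143*p(D, 3) + (1 + 6*0) = 143*√(3² + (-10/7)²) + (1 + 6*0) = 143*√(9 + 100/49) + (1 + 0) = 143*√(541/49) + 1 = 143*(√541/7) + 1 = 143*√541/7 + 1 = 1 + 143*√541/7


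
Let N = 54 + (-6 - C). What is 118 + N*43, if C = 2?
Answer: 2096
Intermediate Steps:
N = 46 (N = 54 + (-6 - 1*2) = 54 + (-6 - 2) = 54 - 8 = 46)
118 + N*43 = 118 + 46*43 = 118 + 1978 = 2096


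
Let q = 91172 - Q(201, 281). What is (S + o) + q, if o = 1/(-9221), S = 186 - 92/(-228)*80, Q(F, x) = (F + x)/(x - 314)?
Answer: 528463476317/5781567 ≈ 91405.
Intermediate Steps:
Q(F, x) = (F + x)/(-314 + x)
S = 12442/57 (S = 186 - 92*(-1/228)*80 = 186 + (23/57)*80 = 186 + 1840/57 = 12442/57 ≈ 218.28)
o = -1/9221 ≈ -0.00010845
q = 3009158/33 (q = 91172 - (201 + 281)/(-314 + 281) = 91172 - 482/(-33) = 91172 - (-1)*482/33 = 91172 - 1*(-482/33) = 91172 + 482/33 = 3009158/33 ≈ 91187.)
(S + o) + q = (12442/57 - 1/9221) + 3009158/33 = 114727625/525597 + 3009158/33 = 528463476317/5781567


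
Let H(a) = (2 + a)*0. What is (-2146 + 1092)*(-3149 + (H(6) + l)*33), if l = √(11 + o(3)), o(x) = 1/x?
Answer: 3319046 - 11594*√102 ≈ 3.2020e+6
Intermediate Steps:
l = √102/3 (l = √(11 + 1/3) = √(11 + ⅓) = √(34/3) = √102/3 ≈ 3.3665)
H(a) = 0
(-2146 + 1092)*(-3149 + (H(6) + l)*33) = (-2146 + 1092)*(-3149 + (0 + √102/3)*33) = -1054*(-3149 + (√102/3)*33) = -1054*(-3149 + 11*√102) = 3319046 - 11594*√102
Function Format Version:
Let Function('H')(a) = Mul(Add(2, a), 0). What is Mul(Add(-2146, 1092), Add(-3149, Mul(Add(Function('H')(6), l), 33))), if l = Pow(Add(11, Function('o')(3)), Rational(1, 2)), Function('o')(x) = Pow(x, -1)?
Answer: Add(3319046, Mul(-11594, Pow(102, Rational(1, 2)))) ≈ 3.2020e+6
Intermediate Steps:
l = Mul(Rational(1, 3), Pow(102, Rational(1, 2))) (l = Pow(Add(11, Pow(3, -1)), Rational(1, 2)) = Pow(Add(11, Rational(1, 3)), Rational(1, 2)) = Pow(Rational(34, 3), Rational(1, 2)) = Mul(Rational(1, 3), Pow(102, Rational(1, 2))) ≈ 3.3665)
Function('H')(a) = 0
Mul(Add(-2146, 1092), Add(-3149, Mul(Add(Function('H')(6), l), 33))) = Mul(Add(-2146, 1092), Add(-3149, Mul(Add(0, Mul(Rational(1, 3), Pow(102, Rational(1, 2)))), 33))) = Mul(-1054, Add(-3149, Mul(Mul(Rational(1, 3), Pow(102, Rational(1, 2))), 33))) = Mul(-1054, Add(-3149, Mul(11, Pow(102, Rational(1, 2))))) = Add(3319046, Mul(-11594, Pow(102, Rational(1, 2))))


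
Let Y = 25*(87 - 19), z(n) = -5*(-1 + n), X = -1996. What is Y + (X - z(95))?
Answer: 174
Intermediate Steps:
z(n) = 5 - 5*n
Y = 1700 (Y = 25*68 = 1700)
Y + (X - z(95)) = 1700 + (-1996 - (5 - 5*95)) = 1700 + (-1996 - (5 - 475)) = 1700 + (-1996 - 1*(-470)) = 1700 + (-1996 + 470) = 1700 - 1526 = 174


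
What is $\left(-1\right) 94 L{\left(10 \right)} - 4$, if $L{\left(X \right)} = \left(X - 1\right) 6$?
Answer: $-5080$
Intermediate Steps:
$L{\left(X \right)} = -6 + 6 X$ ($L{\left(X \right)} = \left(-1 + X\right) 6 = -6 + 6 X$)
$\left(-1\right) 94 L{\left(10 \right)} - 4 = \left(-1\right) 94 \left(-6 + 6 \cdot 10\right) - 4 = - 94 \left(-6 + 60\right) - 4 = \left(-94\right) 54 - 4 = -5076 - 4 = -5080$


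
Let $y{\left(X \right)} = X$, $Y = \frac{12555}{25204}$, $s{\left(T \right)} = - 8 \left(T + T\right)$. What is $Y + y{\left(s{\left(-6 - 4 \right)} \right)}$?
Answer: $\frac{4045195}{25204} \approx 160.5$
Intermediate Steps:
$s{\left(T \right)} = - 16 T$ ($s{\left(T \right)} = - 8 \cdot 2 T = - 16 T$)
$Y = \frac{12555}{25204}$ ($Y = 12555 \cdot \frac{1}{25204} = \frac{12555}{25204} \approx 0.49814$)
$Y + y{\left(s{\left(-6 - 4 \right)} \right)} = \frac{12555}{25204} - 16 \left(-6 - 4\right) = \frac{12555}{25204} - -160 = \frac{12555}{25204} + 160 = \frac{4045195}{25204}$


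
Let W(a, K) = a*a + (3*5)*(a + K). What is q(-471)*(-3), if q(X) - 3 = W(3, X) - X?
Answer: 19611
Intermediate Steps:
W(a, K) = a**2 + 15*K + 15*a (W(a, K) = a**2 + 15*(K + a) = a**2 + (15*K + 15*a) = a**2 + 15*K + 15*a)
q(X) = 57 + 14*X (q(X) = 3 + ((3**2 + 15*X + 15*3) - X) = 3 + ((9 + 15*X + 45) - X) = 3 + ((54 + 15*X) - X) = 3 + (54 + 14*X) = 57 + 14*X)
q(-471)*(-3) = (57 + 14*(-471))*(-3) = (57 - 6594)*(-3) = -6537*(-3) = 19611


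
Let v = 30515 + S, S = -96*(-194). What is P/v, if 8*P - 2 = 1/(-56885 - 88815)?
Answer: 291399/57276418400 ≈ 5.0876e-6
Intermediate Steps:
S = 18624
P = 291399/1165600 (P = ¼ + 1/(8*(-56885 - 88815)) = ¼ + (⅛)/(-145700) = ¼ + (⅛)*(-1/145700) = ¼ - 1/1165600 = 291399/1165600 ≈ 0.25000)
v = 49139 (v = 30515 + 18624 = 49139)
P/v = (291399/1165600)/49139 = (291399/1165600)*(1/49139) = 291399/57276418400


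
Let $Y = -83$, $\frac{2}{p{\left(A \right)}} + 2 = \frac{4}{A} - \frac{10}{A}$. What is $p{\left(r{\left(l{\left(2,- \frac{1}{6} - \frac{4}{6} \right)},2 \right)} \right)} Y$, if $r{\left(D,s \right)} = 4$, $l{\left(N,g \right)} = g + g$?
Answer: $\frac{332}{7} \approx 47.429$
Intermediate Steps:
$l{\left(N,g \right)} = 2 g$
$p{\left(A \right)} = \frac{2}{-2 - \frac{6}{A}}$ ($p{\left(A \right)} = \frac{2}{-2 + \left(\frac{4}{A} - \frac{10}{A}\right)} = \frac{2}{-2 - \frac{6}{A}}$)
$p{\left(r{\left(l{\left(2,- \frac{1}{6} - \frac{4}{6} \right)},2 \right)} \right)} Y = \left(-1\right) 4 \frac{1}{3 + 4} \left(-83\right) = \left(-1\right) 4 \cdot \frac{1}{7} \left(-83\right) = \left(- \frac{4}{7}\right) \left(-83\right) = \frac{332}{7}$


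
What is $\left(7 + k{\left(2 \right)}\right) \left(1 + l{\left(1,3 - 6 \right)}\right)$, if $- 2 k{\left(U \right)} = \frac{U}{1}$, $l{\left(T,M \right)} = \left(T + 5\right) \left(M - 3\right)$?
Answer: $-210$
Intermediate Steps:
$l{\left(T,M \right)} = \left(-3 + M\right) \left(5 + T\right)$ ($l{\left(T,M \right)} = \left(5 + T\right) \left(-3 + M\right) = \left(-3 + M\right) \left(5 + T\right)$)
$k{\left(U \right)} = - \frac{U}{2}$ ($k{\left(U \right)} = - \frac{U 1^{-1}}{2} = - \frac{U 1}{2} = - \frac{U}{2}$)
$\left(7 + k{\left(2 \right)}\right) \left(1 + l{\left(1,3 - 6 \right)}\right) = \left(7 - 1\right) \left(1 + \left(-15 - 3 + 5 \left(3 - 6\right) + \left(3 - 6\right) 1\right)\right) = 6 \left(1 - 36\right) = 6 \left(-35\right) = -210$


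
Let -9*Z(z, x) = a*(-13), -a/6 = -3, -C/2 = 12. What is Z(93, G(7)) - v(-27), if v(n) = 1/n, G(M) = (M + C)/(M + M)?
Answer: 703/27 ≈ 26.037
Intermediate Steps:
C = -24 (C = -2*12 = -24)
a = 18 (a = -6*(-3) = 18)
G(M) = (-24 + M)/(2*M) (G(M) = (M - 24)/(M + M) = (-24 + M)/((2*M)) = (-24 + M)*(1/(2*M)) = (-24 + M)/(2*M))
Z(z, x) = 26 (Z(z, x) = -2*(-13) = -⅑*(-234) = 26)
Z(93, G(7)) - v(-27) = 26 - 1/(-27) = 26 - 1*(-1/27) = 26 + 1/27 = 703/27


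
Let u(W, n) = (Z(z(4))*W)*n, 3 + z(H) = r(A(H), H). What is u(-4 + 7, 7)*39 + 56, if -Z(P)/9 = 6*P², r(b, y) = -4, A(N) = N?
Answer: -2167018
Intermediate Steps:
z(H) = -7 (z(H) = -3 - 4 = -7)
Z(P) = -54*P²
u(W, n) = -2646*W*n (u(W, n) = ((-54*(-7)²)*W)*n = ((-54*49)*W)*n = (-2646*W)*n = -2646*W*n)
u(-4 + 7, 7)*39 + 56 = -2646*(-4 + 7)*7*39 + 56 = -2646*3*7*39 + 56 = -55566*39 + 56 = -2167074 + 56 = -2167018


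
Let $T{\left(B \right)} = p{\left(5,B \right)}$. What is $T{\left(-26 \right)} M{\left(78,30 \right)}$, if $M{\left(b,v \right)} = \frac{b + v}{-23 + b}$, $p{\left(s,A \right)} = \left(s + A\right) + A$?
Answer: $- \frac{5076}{55} \approx -92.291$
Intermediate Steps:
$p{\left(s,A \right)} = s + 2 A$ ($p{\left(s,A \right)} = \left(A + s\right) + A = s + 2 A$)
$T{\left(B \right)} = 5 + 2 B$
$M{\left(b,v \right)} = \frac{b + v}{-23 + b}$
$T{\left(-26 \right)} M{\left(78,30 \right)} = \left(5 + 2 \left(-26\right)\right) \frac{78 + 30}{-23 + 78} = \left(5 - 52\right) \frac{1}{55} \cdot 108 = - 47 \cdot \frac{1}{55} \cdot 108 = \left(-47\right) \frac{108}{55} = - \frac{5076}{55}$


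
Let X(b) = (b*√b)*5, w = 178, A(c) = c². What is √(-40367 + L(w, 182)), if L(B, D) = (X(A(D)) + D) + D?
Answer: √30102837 ≈ 5486.6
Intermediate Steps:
X(b) = 5*b^(3/2) (X(b) = b^(3/2)*5 = 5*b^(3/2))
L(B, D) = 2*D + 5*(D²)^(3/2) (L(B, D) = (5*(D²)^(3/2) + D) + D = (D + 5*(D²)^(3/2)) + D = 2*D + 5*(D²)^(3/2))
√(-40367 + L(w, 182)) = √(-40367 + (2*182 + 5*(182²)^(3/2))) = √(-40367 + (364 + 5*33124^(3/2))) = √(-40367 + (364 + 5*6028568)) = √(-40367 + (364 + 30142840)) = √(-40367 + 30143204) = √30102837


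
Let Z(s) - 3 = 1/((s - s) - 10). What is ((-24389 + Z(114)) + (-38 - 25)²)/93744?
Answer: -68057/312480 ≈ -0.21780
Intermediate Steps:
Z(s) = 29/10 (Z(s) = 3 + 1/((s - s) - 10) = 3 + 1/(0 - 10) = 3 + 1/(-10) = 3 - ⅒ = 29/10)
((-24389 + Z(114)) + (-38 - 25)²)/93744 = ((-24389 + 29/10) + (-38 - 25)²)/93744 = (-243861/10 + (-63)²)*(1/93744) = (-243861/10 + 3969)*(1/93744) = -204171/10*1/93744 = -68057/312480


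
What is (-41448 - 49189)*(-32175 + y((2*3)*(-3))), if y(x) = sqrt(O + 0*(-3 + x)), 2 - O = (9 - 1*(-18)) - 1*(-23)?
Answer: 2916245475 - 362548*I*sqrt(3) ≈ 2.9162e+9 - 6.2795e+5*I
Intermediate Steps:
O = -48 (O = 2 - ((9 - 1*(-18)) - 1*(-23)) = 2 - ((9 + 18) + 23) = 2 - (27 + 23) = 2 - 1*50 = 2 - 50 = -48)
y(x) = 4*I*sqrt(3) (y(x) = sqrt(-48 + 0*(-3 + x)) = sqrt(-48 + 0) = sqrt(-48) = 4*I*sqrt(3))
(-41448 - 49189)*(-32175 + y((2*3)*(-3))) = (-41448 - 49189)*(-32175 + 4*I*sqrt(3)) = -90637*(-32175 + 4*I*sqrt(3)) = 2916245475 - 362548*I*sqrt(3)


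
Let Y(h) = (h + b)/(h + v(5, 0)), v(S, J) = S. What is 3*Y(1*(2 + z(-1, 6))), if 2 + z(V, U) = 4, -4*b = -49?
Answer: 65/12 ≈ 5.4167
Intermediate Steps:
b = 49/4 (b = -¼*(-49) = 49/4 ≈ 12.250)
z(V, U) = 2 (z(V, U) = -2 + 4 = 2)
Y(h) = (49/4 + h)/(5 + h) (Y(h) = (h + 49/4)/(h + 5) = (49/4 + h)/(5 + h))
3*Y(1*(2 + z(-1, 6))) = 3*((49/4 + 1*(2 + 2))/(5 + 1*(2 + 2))) = 3*((49/4 + 1*4)/(5 + 1*4)) = 3*((49/4 + 4)/(5 + 4)) = 3*((65/4)/9) = 3*((⅑)*(65/4)) = 3*(65/36) = 65/12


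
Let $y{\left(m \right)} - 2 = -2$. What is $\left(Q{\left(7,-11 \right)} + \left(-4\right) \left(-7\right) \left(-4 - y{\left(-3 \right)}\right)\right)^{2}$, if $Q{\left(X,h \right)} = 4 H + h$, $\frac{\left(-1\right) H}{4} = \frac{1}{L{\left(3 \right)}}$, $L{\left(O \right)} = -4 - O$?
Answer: $\frac{714025}{49} \approx 14572.0$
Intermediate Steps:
$y{\left(m \right)} = 0$ ($y{\left(m \right)} = 2 - 2 = 0$)
$H = \frac{4}{7}$ ($H = - \frac{4}{-4 - 3} = - \frac{4}{-7} = \left(-4\right) \left(- \frac{1}{7}\right) = \frac{4}{7} \approx 0.57143$)
$Q{\left(X,h \right)} = \frac{16}{7} + h$ ($Q{\left(X,h \right)} = 4 \cdot \frac{4}{7} + h = \frac{16}{7} + h$)
$\left(Q{\left(7,-11 \right)} + \left(-4\right) \left(-7\right) \left(-4 - y{\left(-3 \right)}\right)\right)^{2} = \left(\left(\frac{16}{7} - 11\right) + \left(-4\right) \left(-7\right) \left(-4 - 0\right)\right)^{2} = \left(- \frac{61}{7} + 28 \left(-4 + 0\right)\right)^{2} = \left(- \frac{61}{7} + 28 \left(-4\right)\right)^{2} = \left(- \frac{61}{7} - 112\right)^{2} = \left(- \frac{845}{7}\right)^{2} = \frac{714025}{49}$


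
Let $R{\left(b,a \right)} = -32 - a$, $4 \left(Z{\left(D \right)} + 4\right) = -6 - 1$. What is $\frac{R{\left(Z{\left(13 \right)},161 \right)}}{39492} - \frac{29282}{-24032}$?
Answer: $\frac{143970821}{118633968} \approx 1.2136$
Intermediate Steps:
$Z{\left(D \right)} = - \frac{23}{4}$ ($Z{\left(D \right)} = -4 + \frac{-6 - 1}{4} = -4 + \frac{1}{4} \left(-7\right) = -4 - \frac{7}{4} = - \frac{23}{4}$)
$\frac{R{\left(Z{\left(13 \right)},161 \right)}}{39492} - \frac{29282}{-24032} = \frac{-32 - 161}{39492} - \frac{29282}{-24032} = \left(-32 - 161\right) \frac{1}{39492} - - \frac{14641}{12016} = \left(-193\right) \frac{1}{39492} + \frac{14641}{12016} = - \frac{193}{39492} + \frac{14641}{12016} = \frac{143970821}{118633968}$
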